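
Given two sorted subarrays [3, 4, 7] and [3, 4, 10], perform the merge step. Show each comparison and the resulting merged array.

Merging process:

Compare 3 vs 3: take 3 from left. Merged: [3]
Compare 4 vs 3: take 3 from right. Merged: [3, 3]
Compare 4 vs 4: take 4 from left. Merged: [3, 3, 4]
Compare 7 vs 4: take 4 from right. Merged: [3, 3, 4, 4]
Compare 7 vs 10: take 7 from left. Merged: [3, 3, 4, 4, 7]
Append remaining from right: [10]. Merged: [3, 3, 4, 4, 7, 10]

Final merged array: [3, 3, 4, 4, 7, 10]
Total comparisons: 5

The merged array is [3, 3, 4, 4, 7, 10], requiring 5 comparisons. The merge step runs in O(n) time where n is the total number of elements.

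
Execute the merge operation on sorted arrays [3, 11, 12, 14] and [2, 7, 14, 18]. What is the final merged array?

Merging process:

Compare 3 vs 2: take 2 from right. Merged: [2]
Compare 3 vs 7: take 3 from left. Merged: [2, 3]
Compare 11 vs 7: take 7 from right. Merged: [2, 3, 7]
Compare 11 vs 14: take 11 from left. Merged: [2, 3, 7, 11]
Compare 12 vs 14: take 12 from left. Merged: [2, 3, 7, 11, 12]
Compare 14 vs 14: take 14 from left. Merged: [2, 3, 7, 11, 12, 14]
Append remaining from right: [14, 18]. Merged: [2, 3, 7, 11, 12, 14, 14, 18]

Final merged array: [2, 3, 7, 11, 12, 14, 14, 18]
Total comparisons: 6

The merged array is [2, 3, 7, 11, 12, 14, 14, 18], requiring 6 comparisons. The merge step runs in O(n) time where n is the total number of elements.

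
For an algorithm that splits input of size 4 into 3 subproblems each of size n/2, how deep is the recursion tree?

For divide and conquer with division factor 2:

Problem sizes at each level:
Level 0: 4
Level 1: 2
Level 2: 1

The root is level 0 and the size-1 base case is level 2 (the tree spans levels 0 through 2, i.e. 3 levels counting the root), so the depth is the number of divisions: log_2(4) = 2

The recursion tree depth is log_2(4) = 2. At each level, the problem size is divided by 2, so it takes 2 divisions to reduce to a base case of size 1. The algorithm makes 3 recursive calls at each level.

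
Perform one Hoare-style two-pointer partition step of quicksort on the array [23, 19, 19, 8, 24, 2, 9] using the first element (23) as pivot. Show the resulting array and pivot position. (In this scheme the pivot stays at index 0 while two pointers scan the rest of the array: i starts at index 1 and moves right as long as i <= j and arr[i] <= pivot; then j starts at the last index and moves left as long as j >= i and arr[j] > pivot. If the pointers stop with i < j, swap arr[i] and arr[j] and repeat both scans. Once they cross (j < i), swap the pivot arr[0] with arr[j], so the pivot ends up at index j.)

Hoare-style two-pointer partition with pivot = 23:

Initial array: [23, 19, 19, 8, 24, 2, 9]

Pointers start at i = 1, j = 6.
i stops at index 4 (arr[4]=24 > 23), j stops at index 6 (arr[6]=9 <= 23): swap arr[4] and arr[6], array becomes [23, 19, 19, 8, 9, 2, 24]
i ends at 6, j ends at 5: the pointers have crossed (j < i), so scanning stops.

Swap pivot arr[0] with arr[5] to place pivot at position 5: [2, 19, 19, 8, 9, 23, 24]
Pivot position: 5

After partitioning with pivot 23, the array becomes [2, 19, 19, 8, 9, 23, 24]. The pivot is placed at index 5. All elements to the left of the pivot are <= 23, and all elements to the right are > 23.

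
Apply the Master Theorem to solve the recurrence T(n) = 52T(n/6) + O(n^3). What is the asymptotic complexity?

Master Theorem for T(n) = 52T(n/6) + O(n^3):

a = 52, b = 6, c = 3
log_b(a) = log_6(52) = 2.2052

Case 3: c = 3 > log_6(52) = 2.2052
T(n) = O(n^3) = O(n^3)

For T(n) = 52T(n/6) + O(n^3): log_6(52) = 2.2052. This is Case 3 of the Master Theorem (c > log_b(a), work dominated by root), giving O(n^3).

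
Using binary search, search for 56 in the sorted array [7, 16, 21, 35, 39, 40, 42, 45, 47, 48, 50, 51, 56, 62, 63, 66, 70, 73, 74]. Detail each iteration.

Binary search for 56 in [7, 16, 21, 35, 39, 40, 42, 45, 47, 48, 50, 51, 56, 62, 63, 66, 70, 73, 74]:

lo=0, hi=18, mid=9, arr[mid]=48 -> 48 < 56, search right half
lo=10, hi=18, mid=14, arr[mid]=63 -> 63 > 56, search left half
lo=10, hi=13, mid=11, arr[mid]=51 -> 51 < 56, search right half
lo=12, hi=13, mid=12, arr[mid]=56 -> Found target at index 12!

Binary search finds 56 at index 12 after 4 comparisons. The search repeatedly halves the search space by comparing with the middle element.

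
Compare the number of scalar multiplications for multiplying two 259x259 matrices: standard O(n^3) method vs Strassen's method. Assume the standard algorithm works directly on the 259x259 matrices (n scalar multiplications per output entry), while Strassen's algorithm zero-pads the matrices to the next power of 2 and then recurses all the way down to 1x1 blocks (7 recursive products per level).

Matrix multiplication for 259x259 matrices:

Strassen's algorithm requires power-of-2 dimensions. Pad 259x259 to 512x512 (next power of 2).

Standard algorithm: 259^3 = 17373979 multiplications
Strassen's algorithm: 7^(log2(512)) = 7^9 = 40353607 multiplications
Difference: 17373979 - 40353607 = -22979628 (Strassen uses MORE here due to padding overhead — for small or just-over-power-of-2 n, padding can outweigh the per-level savings)

Standard: 17373979 multiplications (259^3). Strassen: 40353607 multiplications (7^9, after padding to 512x512). Strassen reduces 8 recursive multiplications to 7 at each level.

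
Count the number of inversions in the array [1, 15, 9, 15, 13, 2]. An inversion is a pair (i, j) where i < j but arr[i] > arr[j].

Finding inversions in [1, 15, 9, 15, 13, 2]:

(1, 2): arr[1]=15 > arr[2]=9
(1, 4): arr[1]=15 > arr[4]=13
(1, 5): arr[1]=15 > arr[5]=2
(2, 5): arr[2]=9 > arr[5]=2
(3, 4): arr[3]=15 > arr[4]=13
(3, 5): arr[3]=15 > arr[5]=2
(4, 5): arr[4]=13 > arr[5]=2

Total inversions: 7

The array has 7 inversion(s): (1,2), (1,4), (1,5), (2,5), (3,4), (3,5), (4,5). Each pair (i,j) satisfies i < j and arr[i] > arr[j].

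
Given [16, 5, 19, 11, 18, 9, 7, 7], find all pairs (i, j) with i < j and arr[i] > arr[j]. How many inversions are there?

Finding inversions in [16, 5, 19, 11, 18, 9, 7, 7]:

(0, 1): arr[0]=16 > arr[1]=5
(0, 3): arr[0]=16 > arr[3]=11
(0, 5): arr[0]=16 > arr[5]=9
(0, 6): arr[0]=16 > arr[6]=7
(0, 7): arr[0]=16 > arr[7]=7
(2, 3): arr[2]=19 > arr[3]=11
(2, 4): arr[2]=19 > arr[4]=18
(2, 5): arr[2]=19 > arr[5]=9
(2, 6): arr[2]=19 > arr[6]=7
(2, 7): arr[2]=19 > arr[7]=7
(3, 5): arr[3]=11 > arr[5]=9
(3, 6): arr[3]=11 > arr[6]=7
(3, 7): arr[3]=11 > arr[7]=7
(4, 5): arr[4]=18 > arr[5]=9
(4, 6): arr[4]=18 > arr[6]=7
(4, 7): arr[4]=18 > arr[7]=7
(5, 6): arr[5]=9 > arr[6]=7
(5, 7): arr[5]=9 > arr[7]=7

Total inversions: 18

The array has 18 inversion(s): (0,1), (0,3), (0,5), (0,6), (0,7), (2,3), (2,4), (2,5), (2,6), (2,7), (3,5), (3,6), (3,7), (4,5), (4,6), (4,7), (5,6), (5,7). Each pair (i,j) satisfies i < j and arr[i] > arr[j].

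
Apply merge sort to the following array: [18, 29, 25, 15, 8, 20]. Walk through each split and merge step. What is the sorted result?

Merge sort trace:

Split: [18, 29, 25, 15, 8, 20] -> [18, 29, 25] and [15, 8, 20]
  Split: [18, 29, 25] -> [18] and [29, 25]
    Split: [29, 25] -> [29] and [25]
    Merge: [29] + [25] -> [25, 29]
  Merge: [18] + [25, 29] -> [18, 25, 29]
  Split: [15, 8, 20] -> [15] and [8, 20]
    Split: [8, 20] -> [8] and [20]
    Merge: [8] + [20] -> [8, 20]
  Merge: [15] + [8, 20] -> [8, 15, 20]
Merge: [18, 25, 29] + [8, 15, 20] -> [8, 15, 18, 20, 25, 29]

Final sorted array: [8, 15, 18, 20, 25, 29]

The merge sort proceeds by recursively splitting the array and merging sorted halves.
After all merges, the sorted array is [8, 15, 18, 20, 25, 29].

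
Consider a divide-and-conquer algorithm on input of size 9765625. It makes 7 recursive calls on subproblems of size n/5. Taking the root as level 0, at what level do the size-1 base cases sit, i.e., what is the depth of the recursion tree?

For divide and conquer with division factor 5:

Problem sizes at each level:
Level 0: 9765625
Level 1: 1953125
Level 2: 390625
Level 3: 78125
Level 4: 15625
Level 5: 3125
Level 6: 625
Level 7: 125
Level 8: 25
Level 9: 5
Level 10: 1

The root is level 0 and the size-1 base case is level 10 (the tree spans levels 0 through 10, i.e. 11 levels counting the root), so the depth is the number of divisions: log_5(9765625) = 10

The recursion tree depth is log_5(9765625) = 10. At each level, the problem size is divided by 5, so it takes 10 divisions to reduce to a base case of size 1. The algorithm makes 7 recursive calls at each level.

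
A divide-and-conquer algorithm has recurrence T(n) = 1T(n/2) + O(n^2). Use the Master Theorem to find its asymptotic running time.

Master Theorem for T(n) = 1T(n/2) + O(n^2):

a = 1, b = 2, c = 2
log_b(a) = log_2(1) = 0.0000

Case 3: c = 2 > log_2(1) = 0.0000
T(n) = O(n^2) = O(n^2)

For T(n) = 1T(n/2) + O(n^2): log_2(1) = 0.0000. This is Case 3 of the Master Theorem (c > log_b(a), work dominated by root), giving O(n^2).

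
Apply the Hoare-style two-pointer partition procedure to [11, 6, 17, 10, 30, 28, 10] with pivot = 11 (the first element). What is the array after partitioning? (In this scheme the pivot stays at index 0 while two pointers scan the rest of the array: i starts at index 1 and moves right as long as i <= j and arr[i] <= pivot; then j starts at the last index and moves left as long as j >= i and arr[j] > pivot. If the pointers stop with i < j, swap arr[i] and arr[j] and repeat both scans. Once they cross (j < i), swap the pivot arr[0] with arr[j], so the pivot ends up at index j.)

Hoare-style two-pointer partition with pivot = 11:

Initial array: [11, 6, 17, 10, 30, 28, 10]

Pointers start at i = 1, j = 6.
i stops at index 2 (arr[2]=17 > 11), j stops at index 6 (arr[6]=10 <= 11): swap arr[2] and arr[6], array becomes [11, 6, 10, 10, 30, 28, 17]
i ends at 4, j ends at 3: the pointers have crossed (j < i), so scanning stops.

Swap pivot arr[0] with arr[3] to place pivot at position 3: [10, 6, 10, 11, 30, 28, 17]
Pivot position: 3

After partitioning with pivot 11, the array becomes [10, 6, 10, 11, 30, 28, 17]. The pivot is placed at index 3. All elements to the left of the pivot are <= 11, and all elements to the right are > 11.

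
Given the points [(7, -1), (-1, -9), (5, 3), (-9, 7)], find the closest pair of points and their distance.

Computing all pairwise distances among 4 points:

d((7, -1), (-1, -9)) = 11.3137
d((7, -1), (5, 3)) = 4.4721 <-- minimum
d((7, -1), (-9, 7)) = 17.8885
d((-1, -9), (5, 3)) = 13.4164
d((-1, -9), (-9, 7)) = 17.8885
d((5, 3), (-9, 7)) = 14.5602

Closest pair: (7, -1) and (5, 3) with distance 4.4721

The closest pair is (7, -1) and (5, 3) with Euclidean distance 4.4721. For 4 points, brute-force pairwise comparison is shown above. For large n, the divide-and-conquer algorithm (sort by x, recurse on halves, check the dividing strip) achieves O(n log n).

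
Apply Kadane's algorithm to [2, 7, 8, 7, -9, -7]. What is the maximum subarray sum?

Using Kadane's algorithm on [2, 7, 8, 7, -9, -7]:

Scanning through the array:
Position 1 (value 7): max_ending_here = 9, max_so_far = 9
Position 2 (value 8): max_ending_here = 17, max_so_far = 17
Position 3 (value 7): max_ending_here = 24, max_so_far = 24
Position 4 (value -9): max_ending_here = 15, max_so_far = 24
Position 5 (value -7): max_ending_here = 8, max_so_far = 24

Maximum subarray: [2, 7, 8, 7]
Maximum sum: 24

The maximum subarray is [2, 7, 8, 7] with sum 24. This subarray runs from index 0 to index 3.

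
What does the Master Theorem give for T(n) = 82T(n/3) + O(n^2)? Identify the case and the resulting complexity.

Master Theorem for T(n) = 82T(n/3) + O(n^2):

a = 82, b = 3, c = 2
log_b(a) = log_3(82) = 4.0112

Case 1: c = 2 < log_3(82) = 4.0112
T(n) = O(n^(log_3 82))

For T(n) = 82T(n/3) + O(n^2): log_3(82) = 4.0112. This is Case 1 of the Master Theorem (c < log_b(a), work dominated by leaves), giving O(n^(log_3 82)).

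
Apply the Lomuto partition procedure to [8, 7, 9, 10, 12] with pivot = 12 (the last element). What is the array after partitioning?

Lomuto partition with pivot = 12:

Initial array: [8, 7, 9, 10, 12]

arr[0]=8 <= 12: swap with position 0, array becomes [8, 7, 9, 10, 12]
arr[1]=7 <= 12: swap with position 1, array becomes [8, 7, 9, 10, 12]
arr[2]=9 <= 12: swap with position 2, array becomes [8, 7, 9, 10, 12]
arr[3]=10 <= 12: swap with position 3, array becomes [8, 7, 9, 10, 12]

Place pivot at position 4: [8, 7, 9, 10, 12]
Pivot position: 4

After partitioning with pivot 12, the array becomes [8, 7, 9, 10, 12]. The pivot is placed at index 4. All elements to the left of the pivot are <= 12, and all elements to the right are > 12.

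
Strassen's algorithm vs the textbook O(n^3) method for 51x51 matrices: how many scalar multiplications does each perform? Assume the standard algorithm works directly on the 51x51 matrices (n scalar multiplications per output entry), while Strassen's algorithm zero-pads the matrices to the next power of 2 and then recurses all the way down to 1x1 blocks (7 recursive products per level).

Matrix multiplication for 51x51 matrices:

Strassen's algorithm requires power-of-2 dimensions. Pad 51x51 to 64x64 (next power of 2).

Standard algorithm: 51^3 = 132651 multiplications
Strassen's algorithm: 7^(log2(64)) = 7^6 = 117649 multiplications
Savings: 132651 - 117649 = 15002 multiplications

Standard: 132651 multiplications (51^3). Strassen: 117649 multiplications (7^6, after padding to 64x64). Strassen reduces 8 recursive multiplications to 7 at each level.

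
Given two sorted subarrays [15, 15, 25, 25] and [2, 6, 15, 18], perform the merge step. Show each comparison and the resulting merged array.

Merging process:

Compare 15 vs 2: take 2 from right. Merged: [2]
Compare 15 vs 6: take 6 from right. Merged: [2, 6]
Compare 15 vs 15: take 15 from left. Merged: [2, 6, 15]
Compare 15 vs 15: take 15 from left. Merged: [2, 6, 15, 15]
Compare 25 vs 15: take 15 from right. Merged: [2, 6, 15, 15, 15]
Compare 25 vs 18: take 18 from right. Merged: [2, 6, 15, 15, 15, 18]
Append remaining from left: [25, 25]. Merged: [2, 6, 15, 15, 15, 18, 25, 25]

Final merged array: [2, 6, 15, 15, 15, 18, 25, 25]
Total comparisons: 6

The merged array is [2, 6, 15, 15, 15, 18, 25, 25], requiring 6 comparisons. The merge step runs in O(n) time where n is the total number of elements.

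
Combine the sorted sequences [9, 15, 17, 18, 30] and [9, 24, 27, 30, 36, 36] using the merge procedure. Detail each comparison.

Merging process:

Compare 9 vs 9: take 9 from left. Merged: [9]
Compare 15 vs 9: take 9 from right. Merged: [9, 9]
Compare 15 vs 24: take 15 from left. Merged: [9, 9, 15]
Compare 17 vs 24: take 17 from left. Merged: [9, 9, 15, 17]
Compare 18 vs 24: take 18 from left. Merged: [9, 9, 15, 17, 18]
Compare 30 vs 24: take 24 from right. Merged: [9, 9, 15, 17, 18, 24]
Compare 30 vs 27: take 27 from right. Merged: [9, 9, 15, 17, 18, 24, 27]
Compare 30 vs 30: take 30 from left. Merged: [9, 9, 15, 17, 18, 24, 27, 30]
Append remaining from right: [30, 36, 36]. Merged: [9, 9, 15, 17, 18, 24, 27, 30, 30, 36, 36]

Final merged array: [9, 9, 15, 17, 18, 24, 27, 30, 30, 36, 36]
Total comparisons: 8

The merged array is [9, 9, 15, 17, 18, 24, 27, 30, 30, 36, 36], requiring 8 comparisons. The merge step runs in O(n) time where n is the total number of elements.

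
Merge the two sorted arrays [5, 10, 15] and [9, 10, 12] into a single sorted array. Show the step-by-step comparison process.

Merging process:

Compare 5 vs 9: take 5 from left. Merged: [5]
Compare 10 vs 9: take 9 from right. Merged: [5, 9]
Compare 10 vs 10: take 10 from left. Merged: [5, 9, 10]
Compare 15 vs 10: take 10 from right. Merged: [5, 9, 10, 10]
Compare 15 vs 12: take 12 from right. Merged: [5, 9, 10, 10, 12]
Append remaining from left: [15]. Merged: [5, 9, 10, 10, 12, 15]

Final merged array: [5, 9, 10, 10, 12, 15]
Total comparisons: 5

The merged array is [5, 9, 10, 10, 12, 15], requiring 5 comparisons. The merge step runs in O(n) time where n is the total number of elements.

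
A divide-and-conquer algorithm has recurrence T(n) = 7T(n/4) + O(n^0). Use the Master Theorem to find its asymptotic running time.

Master Theorem for T(n) = 7T(n/4) + O(n^0):

a = 7, b = 4, c = 0
log_b(a) = log_4(7) = 1.4037

Case 1: c = 0 < log_4(7) = 1.4037
T(n) = O(n^(log_4 7))

For T(n) = 7T(n/4) + O(n^0): log_4(7) = 1.4037. This is Case 1 of the Master Theorem (c < log_b(a), work dominated by leaves), giving O(n^(log_4 7)).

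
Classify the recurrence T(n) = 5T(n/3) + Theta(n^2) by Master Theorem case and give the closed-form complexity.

Master Theorem for T(n) = 5T(n/3) + O(n^2):

a = 5, b = 3, c = 2
log_b(a) = log_3(5) = 1.4650

Case 3: c = 2 > log_3(5) = 1.4650
T(n) = O(n^2) = O(n^2)

For T(n) = 5T(n/3) + O(n^2): log_3(5) = 1.4650. This is Case 3 of the Master Theorem (c > log_b(a), work dominated by root), giving O(n^2).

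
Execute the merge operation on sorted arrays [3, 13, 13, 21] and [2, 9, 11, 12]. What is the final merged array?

Merging process:

Compare 3 vs 2: take 2 from right. Merged: [2]
Compare 3 vs 9: take 3 from left. Merged: [2, 3]
Compare 13 vs 9: take 9 from right. Merged: [2, 3, 9]
Compare 13 vs 11: take 11 from right. Merged: [2, 3, 9, 11]
Compare 13 vs 12: take 12 from right. Merged: [2, 3, 9, 11, 12]
Append remaining from left: [13, 13, 21]. Merged: [2, 3, 9, 11, 12, 13, 13, 21]

Final merged array: [2, 3, 9, 11, 12, 13, 13, 21]
Total comparisons: 5

The merged array is [2, 3, 9, 11, 12, 13, 13, 21], requiring 5 comparisons. The merge step runs in O(n) time where n is the total number of elements.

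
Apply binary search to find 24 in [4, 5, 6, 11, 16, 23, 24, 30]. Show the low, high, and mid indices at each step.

Binary search for 24 in [4, 5, 6, 11, 16, 23, 24, 30]:

lo=0, hi=7, mid=3, arr[mid]=11 -> 11 < 24, search right half
lo=4, hi=7, mid=5, arr[mid]=23 -> 23 < 24, search right half
lo=6, hi=7, mid=6, arr[mid]=24 -> Found target at index 6!

Binary search finds 24 at index 6 after 3 comparisons. The search repeatedly halves the search space by comparing with the middle element.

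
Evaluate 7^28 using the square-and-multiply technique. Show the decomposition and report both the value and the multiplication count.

Computing 7^28 by squaring (build up from 7^1; each line after the first costs one multiplication):

7^1 = 7
7^2 = (7^1)^2 = 7^2 = 49
7^3 = 7 * 7^2 = 7 * 49 = 343
7^6 = (7^3)^2 = 343^2 = 117649
7^7 = 7 * 7^6 = 7 * 117649 = 823543
7^14 = (7^7)^2 = 823543^2 = 678223072849
7^28 = (7^14)^2 = 678223072849^2 = 459986536544739960976801

Result: 459986536544739960976801
Multiplications needed: 6 (6 lines after 7^1)

7^28 = 459986536544739960976801. Using exponentiation by squaring, this requires 6 multiplications. The key idea: if the exponent is even, square the half-power; if odd, multiply by the base once.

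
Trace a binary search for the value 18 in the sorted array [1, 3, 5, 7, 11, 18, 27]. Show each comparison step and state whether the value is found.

Binary search for 18 in [1, 3, 5, 7, 11, 18, 27]:

lo=0, hi=6, mid=3, arr[mid]=7 -> 7 < 18, search right half
lo=4, hi=6, mid=5, arr[mid]=18 -> Found target at index 5!

Binary search finds 18 at index 5 after 2 comparisons. The search repeatedly halves the search space by comparing with the middle element.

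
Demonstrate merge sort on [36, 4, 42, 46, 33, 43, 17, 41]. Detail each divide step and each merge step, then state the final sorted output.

Merge sort trace:

Split: [36, 4, 42, 46, 33, 43, 17, 41] -> [36, 4, 42, 46] and [33, 43, 17, 41]
  Split: [36, 4, 42, 46] -> [36, 4] and [42, 46]
    Split: [36, 4] -> [36] and [4]
    Merge: [36] + [4] -> [4, 36]
    Split: [42, 46] -> [42] and [46]
    Merge: [42] + [46] -> [42, 46]
  Merge: [4, 36] + [42, 46] -> [4, 36, 42, 46]
  Split: [33, 43, 17, 41] -> [33, 43] and [17, 41]
    Split: [33, 43] -> [33] and [43]
    Merge: [33] + [43] -> [33, 43]
    Split: [17, 41] -> [17] and [41]
    Merge: [17] + [41] -> [17, 41]
  Merge: [33, 43] + [17, 41] -> [17, 33, 41, 43]
Merge: [4, 36, 42, 46] + [17, 33, 41, 43] -> [4, 17, 33, 36, 41, 42, 43, 46]

Final sorted array: [4, 17, 33, 36, 41, 42, 43, 46]

The merge sort proceeds by recursively splitting the array and merging sorted halves.
After all merges, the sorted array is [4, 17, 33, 36, 41, 42, 43, 46].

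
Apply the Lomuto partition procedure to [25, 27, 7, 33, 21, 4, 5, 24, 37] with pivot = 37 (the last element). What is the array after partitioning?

Lomuto partition with pivot = 37:

Initial array: [25, 27, 7, 33, 21, 4, 5, 24, 37]

arr[0]=25 <= 37: swap with position 0, array becomes [25, 27, 7, 33, 21, 4, 5, 24, 37]
arr[1]=27 <= 37: swap with position 1, array becomes [25, 27, 7, 33, 21, 4, 5, 24, 37]
arr[2]=7 <= 37: swap with position 2, array becomes [25, 27, 7, 33, 21, 4, 5, 24, 37]
arr[3]=33 <= 37: swap with position 3, array becomes [25, 27, 7, 33, 21, 4, 5, 24, 37]
arr[4]=21 <= 37: swap with position 4, array becomes [25, 27, 7, 33, 21, 4, 5, 24, 37]
arr[5]=4 <= 37: swap with position 5, array becomes [25, 27, 7, 33, 21, 4, 5, 24, 37]
arr[6]=5 <= 37: swap with position 6, array becomes [25, 27, 7, 33, 21, 4, 5, 24, 37]
arr[7]=24 <= 37: swap with position 7, array becomes [25, 27, 7, 33, 21, 4, 5, 24, 37]

Place pivot at position 8: [25, 27, 7, 33, 21, 4, 5, 24, 37]
Pivot position: 8

After partitioning with pivot 37, the array becomes [25, 27, 7, 33, 21, 4, 5, 24, 37]. The pivot is placed at index 8. All elements to the left of the pivot are <= 37, and all elements to the right are > 37.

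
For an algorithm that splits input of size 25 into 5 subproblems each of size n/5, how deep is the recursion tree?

For divide and conquer with division factor 5:

Problem sizes at each level:
Level 0: 25
Level 1: 5
Level 2: 1

The root is level 0 and the size-1 base case is level 2 (the tree spans levels 0 through 2, i.e. 3 levels counting the root), so the depth is the number of divisions: log_5(25) = 2

The recursion tree depth is log_5(25) = 2. At each level, the problem size is divided by 5, so it takes 2 divisions to reduce to a base case of size 1. The algorithm makes 5 recursive calls at each level.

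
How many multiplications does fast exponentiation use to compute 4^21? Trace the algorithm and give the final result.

Computing 4^21 by squaring (build up from 4^1; each line after the first costs one multiplication):

4^1 = 4
4^2 = (4^1)^2 = 4^2 = 16
4^4 = (4^2)^2 = 16^2 = 256
4^5 = 4 * 4^4 = 4 * 256 = 1024
4^10 = (4^5)^2 = 1024^2 = 1048576
4^20 = (4^10)^2 = 1048576^2 = 1099511627776
4^21 = 4 * 4^20 = 4 * 1099511627776 = 4398046511104

Result: 4398046511104
Multiplications needed: 6 (6 lines after 4^1)

4^21 = 4398046511104. Using exponentiation by squaring, this requires 6 multiplications. The key idea: if the exponent is even, square the half-power; if odd, multiply by the base once.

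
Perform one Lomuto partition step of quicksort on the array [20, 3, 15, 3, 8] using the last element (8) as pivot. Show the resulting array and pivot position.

Lomuto partition with pivot = 8:

Initial array: [20, 3, 15, 3, 8]

arr[0]=20 > 8: no swap
arr[1]=3 <= 8: swap with position 0, array becomes [3, 20, 15, 3, 8]
arr[2]=15 > 8: no swap
arr[3]=3 <= 8: swap with position 1, array becomes [3, 3, 15, 20, 8]

Place pivot at position 2: [3, 3, 8, 20, 15]
Pivot position: 2

After partitioning with pivot 8, the array becomes [3, 3, 8, 20, 15]. The pivot is placed at index 2. All elements to the left of the pivot are <= 8, and all elements to the right are > 8.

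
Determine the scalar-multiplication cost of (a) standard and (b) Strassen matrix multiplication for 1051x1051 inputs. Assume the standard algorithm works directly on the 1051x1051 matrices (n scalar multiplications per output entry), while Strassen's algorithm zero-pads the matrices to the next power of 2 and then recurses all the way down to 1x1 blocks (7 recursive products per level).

Matrix multiplication for 1051x1051 matrices:

Strassen's algorithm requires power-of-2 dimensions. Pad 1051x1051 to 2048x2048 (next power of 2).

Standard algorithm: 1051^3 = 1160935651 multiplications
Strassen's algorithm: 7^(log2(2048)) = 7^11 = 1977326743 multiplications
Difference: 1160935651 - 1977326743 = -816391092 (Strassen uses MORE here due to padding overhead — for small or just-over-power-of-2 n, padding can outweigh the per-level savings)

Standard: 1160935651 multiplications (1051^3). Strassen: 1977326743 multiplications (7^11, after padding to 2048x2048). Strassen reduces 8 recursive multiplications to 7 at each level.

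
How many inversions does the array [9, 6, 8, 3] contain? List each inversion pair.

Finding inversions in [9, 6, 8, 3]:

(0, 1): arr[0]=9 > arr[1]=6
(0, 2): arr[0]=9 > arr[2]=8
(0, 3): arr[0]=9 > arr[3]=3
(1, 3): arr[1]=6 > arr[3]=3
(2, 3): arr[2]=8 > arr[3]=3

Total inversions: 5

The array has 5 inversion(s): (0,1), (0,2), (0,3), (1,3), (2,3). Each pair (i,j) satisfies i < j and arr[i] > arr[j].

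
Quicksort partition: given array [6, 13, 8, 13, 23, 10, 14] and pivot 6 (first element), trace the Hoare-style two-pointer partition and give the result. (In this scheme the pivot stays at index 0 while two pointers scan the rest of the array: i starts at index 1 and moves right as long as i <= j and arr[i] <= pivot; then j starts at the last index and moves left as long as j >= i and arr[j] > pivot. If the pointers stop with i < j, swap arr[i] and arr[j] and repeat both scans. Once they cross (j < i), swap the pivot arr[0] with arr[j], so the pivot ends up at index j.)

Hoare-style two-pointer partition with pivot = 6:

Initial array: [6, 13, 8, 13, 23, 10, 14]

Pointers start at i = 1, j = 6.
i ends at 1, j ends at 0: the pointers have crossed (j < i), so scanning stops.

j = 0, so swapping arr[0] with arr[j] leaves the pivot at position 0: [6, 13, 8, 13, 23, 10, 14]
Pivot position: 0

After partitioning with pivot 6, the array becomes [6, 13, 8, 13, 23, 10, 14]. The pivot is placed at index 0. All elements to the left of the pivot are <= 6, and all elements to the right are > 6.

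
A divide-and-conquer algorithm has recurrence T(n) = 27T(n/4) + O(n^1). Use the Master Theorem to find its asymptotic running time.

Master Theorem for T(n) = 27T(n/4) + O(n^1):

a = 27, b = 4, c = 1
log_b(a) = log_4(27) = 2.3774

Case 1: c = 1 < log_4(27) = 2.3774
T(n) = O(n^(log_4 27))

For T(n) = 27T(n/4) + O(n^1): log_4(27) = 2.3774. This is Case 1 of the Master Theorem (c < log_b(a), work dominated by leaves), giving O(n^(log_4 27)).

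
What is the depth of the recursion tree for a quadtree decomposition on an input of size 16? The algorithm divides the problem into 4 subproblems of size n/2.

For divide and conquer with division factor 2:

Problem sizes at each level:
Level 0: 16
Level 1: 8
Level 2: 4
Level 3: 2
Level 4: 1

The root is level 0 and the size-1 base case is level 4 (the tree spans levels 0 through 4, i.e. 5 levels counting the root), so the depth is the number of divisions: log_2(16) = 4

The recursion tree depth is log_2(16) = 4. At each level, the problem size is divided by 2, so it takes 4 divisions to reduce to a base case of size 1. The algorithm makes 4 recursive calls at each level.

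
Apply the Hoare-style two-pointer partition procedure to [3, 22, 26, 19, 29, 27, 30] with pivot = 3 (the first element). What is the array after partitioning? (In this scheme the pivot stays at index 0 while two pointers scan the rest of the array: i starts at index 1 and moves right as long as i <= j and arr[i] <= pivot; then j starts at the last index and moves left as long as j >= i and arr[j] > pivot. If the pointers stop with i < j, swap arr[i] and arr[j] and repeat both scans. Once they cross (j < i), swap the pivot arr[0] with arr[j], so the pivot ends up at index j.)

Hoare-style two-pointer partition with pivot = 3:

Initial array: [3, 22, 26, 19, 29, 27, 30]

Pointers start at i = 1, j = 6.
i ends at 1, j ends at 0: the pointers have crossed (j < i), so scanning stops.

j = 0, so swapping arr[0] with arr[j] leaves the pivot at position 0: [3, 22, 26, 19, 29, 27, 30]
Pivot position: 0

After partitioning with pivot 3, the array becomes [3, 22, 26, 19, 29, 27, 30]. The pivot is placed at index 0. All elements to the left of the pivot are <= 3, and all elements to the right are > 3.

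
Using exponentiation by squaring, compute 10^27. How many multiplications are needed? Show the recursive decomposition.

Computing 10^27 by squaring (build up from 10^1; each line after the first costs one multiplication):

10^1 = 10
10^2 = (10^1)^2 = 10^2 = 100
10^3 = 10 * 10^2 = 10 * 100 = 1000
10^6 = (10^3)^2 = 1000^2 = 1000000
10^12 = (10^6)^2 = 1000000^2 = 1000000000000
10^13 = 10 * 10^12 = 10 * 1000000000000 = 10000000000000
10^26 = (10^13)^2 = 10000000000000^2 = 100000000000000000000000000
10^27 = 10 * 10^26 = 10 * 100000000000000000000000000 = 1000000000000000000000000000

Result: 1000000000000000000000000000
Multiplications needed: 7 (7 lines after 10^1)

10^27 = 1000000000000000000000000000. Using exponentiation by squaring, this requires 7 multiplications. The key idea: if the exponent is even, square the half-power; if odd, multiply by the base once.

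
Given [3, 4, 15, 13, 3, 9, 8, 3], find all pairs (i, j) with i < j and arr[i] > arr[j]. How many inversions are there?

Finding inversions in [3, 4, 15, 13, 3, 9, 8, 3]:

(1, 4): arr[1]=4 > arr[4]=3
(1, 7): arr[1]=4 > arr[7]=3
(2, 3): arr[2]=15 > arr[3]=13
(2, 4): arr[2]=15 > arr[4]=3
(2, 5): arr[2]=15 > arr[5]=9
(2, 6): arr[2]=15 > arr[6]=8
(2, 7): arr[2]=15 > arr[7]=3
(3, 4): arr[3]=13 > arr[4]=3
(3, 5): arr[3]=13 > arr[5]=9
(3, 6): arr[3]=13 > arr[6]=8
(3, 7): arr[3]=13 > arr[7]=3
(5, 6): arr[5]=9 > arr[6]=8
(5, 7): arr[5]=9 > arr[7]=3
(6, 7): arr[6]=8 > arr[7]=3

Total inversions: 14

The array has 14 inversion(s): (1,4), (1,7), (2,3), (2,4), (2,5), (2,6), (2,7), (3,4), (3,5), (3,6), (3,7), (5,6), (5,7), (6,7). Each pair (i,j) satisfies i < j and arr[i] > arr[j].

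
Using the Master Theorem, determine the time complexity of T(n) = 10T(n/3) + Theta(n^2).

Master Theorem for T(n) = 10T(n/3) + O(n^2):

a = 10, b = 3, c = 2
log_b(a) = log_3(10) = 2.0959

Case 1: c = 2 < log_3(10) = 2.0959
T(n) = O(n^(log_3 10))

For T(n) = 10T(n/3) + O(n^2): log_3(10) = 2.0959. This is Case 1 of the Master Theorem (c < log_b(a), work dominated by leaves), giving O(n^(log_3 10)).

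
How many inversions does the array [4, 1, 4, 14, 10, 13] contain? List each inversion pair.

Finding inversions in [4, 1, 4, 14, 10, 13]:

(0, 1): arr[0]=4 > arr[1]=1
(3, 4): arr[3]=14 > arr[4]=10
(3, 5): arr[3]=14 > arr[5]=13

Total inversions: 3

The array has 3 inversion(s): (0,1), (3,4), (3,5). Each pair (i,j) satisfies i < j and arr[i] > arr[j].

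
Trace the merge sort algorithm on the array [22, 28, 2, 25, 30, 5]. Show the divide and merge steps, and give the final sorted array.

Merge sort trace:

Split: [22, 28, 2, 25, 30, 5] -> [22, 28, 2] and [25, 30, 5]
  Split: [22, 28, 2] -> [22] and [28, 2]
    Split: [28, 2] -> [28] and [2]
    Merge: [28] + [2] -> [2, 28]
  Merge: [22] + [2, 28] -> [2, 22, 28]
  Split: [25, 30, 5] -> [25] and [30, 5]
    Split: [30, 5] -> [30] and [5]
    Merge: [30] + [5] -> [5, 30]
  Merge: [25] + [5, 30] -> [5, 25, 30]
Merge: [2, 22, 28] + [5, 25, 30] -> [2, 5, 22, 25, 28, 30]

Final sorted array: [2, 5, 22, 25, 28, 30]

The merge sort proceeds by recursively splitting the array and merging sorted halves.
After all merges, the sorted array is [2, 5, 22, 25, 28, 30].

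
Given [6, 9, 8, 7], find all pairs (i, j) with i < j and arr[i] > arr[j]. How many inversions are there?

Finding inversions in [6, 9, 8, 7]:

(1, 2): arr[1]=9 > arr[2]=8
(1, 3): arr[1]=9 > arr[3]=7
(2, 3): arr[2]=8 > arr[3]=7

Total inversions: 3

The array has 3 inversion(s): (1,2), (1,3), (2,3). Each pair (i,j) satisfies i < j and arr[i] > arr[j].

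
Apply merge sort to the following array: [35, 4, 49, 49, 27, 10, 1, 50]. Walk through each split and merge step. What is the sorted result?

Merge sort trace:

Split: [35, 4, 49, 49, 27, 10, 1, 50] -> [35, 4, 49, 49] and [27, 10, 1, 50]
  Split: [35, 4, 49, 49] -> [35, 4] and [49, 49]
    Split: [35, 4] -> [35] and [4]
    Merge: [35] + [4] -> [4, 35]
    Split: [49, 49] -> [49] and [49]
    Merge: [49] + [49] -> [49, 49]
  Merge: [4, 35] + [49, 49] -> [4, 35, 49, 49]
  Split: [27, 10, 1, 50] -> [27, 10] and [1, 50]
    Split: [27, 10] -> [27] and [10]
    Merge: [27] + [10] -> [10, 27]
    Split: [1, 50] -> [1] and [50]
    Merge: [1] + [50] -> [1, 50]
  Merge: [10, 27] + [1, 50] -> [1, 10, 27, 50]
Merge: [4, 35, 49, 49] + [1, 10, 27, 50] -> [1, 4, 10, 27, 35, 49, 49, 50]

Final sorted array: [1, 4, 10, 27, 35, 49, 49, 50]

The merge sort proceeds by recursively splitting the array and merging sorted halves.
After all merges, the sorted array is [1, 4, 10, 27, 35, 49, 49, 50].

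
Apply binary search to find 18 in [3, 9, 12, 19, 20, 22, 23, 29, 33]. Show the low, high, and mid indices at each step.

Binary search for 18 in [3, 9, 12, 19, 20, 22, 23, 29, 33]:

lo=0, hi=8, mid=4, arr[mid]=20 -> 20 > 18, search left half
lo=0, hi=3, mid=1, arr[mid]=9 -> 9 < 18, search right half
lo=2, hi=3, mid=2, arr[mid]=12 -> 12 < 18, search right half
lo=3, hi=3, mid=3, arr[mid]=19 -> 19 > 18, search left half
lo=3 > hi=2, target 18 not found

Binary search determines that 18 is not in the array after 4 comparisons. The search space was exhausted without finding the target.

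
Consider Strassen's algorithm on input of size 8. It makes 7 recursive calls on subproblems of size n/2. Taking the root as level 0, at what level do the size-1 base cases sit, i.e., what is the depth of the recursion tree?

For divide and conquer with division factor 2:

Problem sizes at each level:
Level 0: 8
Level 1: 4
Level 2: 2
Level 3: 1

The root is level 0 and the size-1 base case is level 3 (the tree spans levels 0 through 3, i.e. 4 levels counting the root), so the depth is the number of divisions: log_2(8) = 3

The recursion tree depth is log_2(8) = 3. At each level, the problem size is divided by 2, so it takes 3 divisions to reduce to a base case of size 1. The algorithm makes 7 recursive calls at each level.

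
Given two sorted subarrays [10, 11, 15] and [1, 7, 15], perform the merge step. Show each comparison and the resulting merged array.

Merging process:

Compare 10 vs 1: take 1 from right. Merged: [1]
Compare 10 vs 7: take 7 from right. Merged: [1, 7]
Compare 10 vs 15: take 10 from left. Merged: [1, 7, 10]
Compare 11 vs 15: take 11 from left. Merged: [1, 7, 10, 11]
Compare 15 vs 15: take 15 from left. Merged: [1, 7, 10, 11, 15]
Append remaining from right: [15]. Merged: [1, 7, 10, 11, 15, 15]

Final merged array: [1, 7, 10, 11, 15, 15]
Total comparisons: 5

The merged array is [1, 7, 10, 11, 15, 15], requiring 5 comparisons. The merge step runs in O(n) time where n is the total number of elements.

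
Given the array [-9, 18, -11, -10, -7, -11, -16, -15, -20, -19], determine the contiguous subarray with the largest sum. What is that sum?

Using Kadane's algorithm on [-9, 18, -11, -10, -7, -11, -16, -15, -20, -19]:

Scanning through the array:
Position 1 (value 18): max_ending_here = 18, max_so_far = 18
Position 2 (value -11): max_ending_here = 7, max_so_far = 18
Position 3 (value -10): max_ending_here = -3, max_so_far = 18
Position 4 (value -7): max_ending_here = -7, max_so_far = 18
Position 5 (value -11): max_ending_here = -11, max_so_far = 18
Position 6 (value -16): max_ending_here = -16, max_so_far = 18
Position 7 (value -15): max_ending_here = -15, max_so_far = 18
Position 8 (value -20): max_ending_here = -20, max_so_far = 18
Position 9 (value -19): max_ending_here = -19, max_so_far = 18

Maximum subarray: [18]
Maximum sum: 18

The maximum subarray is [18] with sum 18. This subarray runs from index 1 to index 1.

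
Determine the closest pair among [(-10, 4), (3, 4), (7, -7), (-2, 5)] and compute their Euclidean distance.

Computing all pairwise distances among 4 points:

d((-10, 4), (3, 4)) = 13.0
d((-10, 4), (7, -7)) = 20.2485
d((-10, 4), (-2, 5)) = 8.0623
d((3, 4), (7, -7)) = 11.7047
d((3, 4), (-2, 5)) = 5.099 <-- minimum
d((7, -7), (-2, 5)) = 15.0

Closest pair: (3, 4) and (-2, 5) with distance 5.099

The closest pair is (3, 4) and (-2, 5) with Euclidean distance 5.099. For 4 points, brute-force pairwise comparison is shown above. For large n, the divide-and-conquer algorithm (sort by x, recurse on halves, check the dividing strip) achieves O(n log n).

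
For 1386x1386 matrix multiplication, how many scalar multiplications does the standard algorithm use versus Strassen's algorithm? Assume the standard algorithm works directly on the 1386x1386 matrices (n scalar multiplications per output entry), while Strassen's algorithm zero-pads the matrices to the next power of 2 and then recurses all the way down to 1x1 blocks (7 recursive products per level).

Matrix multiplication for 1386x1386 matrices:

Strassen's algorithm requires power-of-2 dimensions. Pad 1386x1386 to 2048x2048 (next power of 2).

Standard algorithm: 1386^3 = 2662500456 multiplications
Strassen's algorithm: 7^(log2(2048)) = 7^11 = 1977326743 multiplications
Savings: 2662500456 - 1977326743 = 685173713 multiplications

Standard: 2662500456 multiplications (1386^3). Strassen: 1977326743 multiplications (7^11, after padding to 2048x2048). Strassen reduces 8 recursive multiplications to 7 at each level.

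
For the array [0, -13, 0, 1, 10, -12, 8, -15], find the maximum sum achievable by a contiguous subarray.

Using Kadane's algorithm on [0, -13, 0, 1, 10, -12, 8, -15]:

Scanning through the array:
Position 1 (value -13): max_ending_here = -13, max_so_far = 0
Position 2 (value 0): max_ending_here = 0, max_so_far = 0
Position 3 (value 1): max_ending_here = 1, max_so_far = 1
Position 4 (value 10): max_ending_here = 11, max_so_far = 11
Position 5 (value -12): max_ending_here = -1, max_so_far = 11
Position 6 (value 8): max_ending_here = 8, max_so_far = 11
Position 7 (value -15): max_ending_here = -7, max_so_far = 11

Maximum subarray: [0, 1, 10]
Maximum sum: 11

The maximum subarray is [0, 1, 10] with sum 11. This subarray runs from index 2 to index 4.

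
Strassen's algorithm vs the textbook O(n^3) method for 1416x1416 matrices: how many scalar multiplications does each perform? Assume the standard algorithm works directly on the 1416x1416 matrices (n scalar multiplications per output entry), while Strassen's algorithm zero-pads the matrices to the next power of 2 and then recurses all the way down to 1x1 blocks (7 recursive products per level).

Matrix multiplication for 1416x1416 matrices:

Strassen's algorithm requires power-of-2 dimensions. Pad 1416x1416 to 2048x2048 (next power of 2).

Standard algorithm: 1416^3 = 2839159296 multiplications
Strassen's algorithm: 7^(log2(2048)) = 7^11 = 1977326743 multiplications
Savings: 2839159296 - 1977326743 = 861832553 multiplications

Standard: 2839159296 multiplications (1416^3). Strassen: 1977326743 multiplications (7^11, after padding to 2048x2048). Strassen reduces 8 recursive multiplications to 7 at each level.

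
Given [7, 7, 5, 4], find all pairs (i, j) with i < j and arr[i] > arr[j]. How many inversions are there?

Finding inversions in [7, 7, 5, 4]:

(0, 2): arr[0]=7 > arr[2]=5
(0, 3): arr[0]=7 > arr[3]=4
(1, 2): arr[1]=7 > arr[2]=5
(1, 3): arr[1]=7 > arr[3]=4
(2, 3): arr[2]=5 > arr[3]=4

Total inversions: 5

The array has 5 inversion(s): (0,2), (0,3), (1,2), (1,3), (2,3). Each pair (i,j) satisfies i < j and arr[i] > arr[j].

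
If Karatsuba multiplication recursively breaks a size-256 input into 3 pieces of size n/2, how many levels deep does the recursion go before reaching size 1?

For divide and conquer with division factor 2:

Problem sizes at each level:
Level 0: 256
Level 1: 128
Level 2: 64
Level 3: 32
Level 4: 16
Level 5: 8
Level 6: 4
Level 7: 2
Level 8: 1

The root is level 0 and the size-1 base case is level 8 (the tree spans levels 0 through 8, i.e. 9 levels counting the root), so the depth is the number of divisions: log_2(256) = 8

The recursion tree depth is log_2(256) = 8. At each level, the problem size is divided by 2, so it takes 8 divisions to reduce to a base case of size 1. The algorithm makes 3 recursive calls at each level.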